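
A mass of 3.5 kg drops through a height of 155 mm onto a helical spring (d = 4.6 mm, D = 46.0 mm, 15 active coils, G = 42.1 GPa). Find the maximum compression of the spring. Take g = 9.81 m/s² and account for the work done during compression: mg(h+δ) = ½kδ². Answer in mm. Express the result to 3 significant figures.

k = Gd⁴/(8D³N_a) = (42.1×10³)(4.6⁴)/(8·46.0³·15) = 1.6138 N/mm
W = mg = 3.5 × 9.81 = 34.335 N
½kδ² − Wδ − Wh = 0 → δ = (W + √(W² + 2kWh))/k
δ = (34.335 + √(1178.9 + 17177.4))/1.6138 = (34.335 + 135.49)/1.6138 = 105.23 mm

105 mm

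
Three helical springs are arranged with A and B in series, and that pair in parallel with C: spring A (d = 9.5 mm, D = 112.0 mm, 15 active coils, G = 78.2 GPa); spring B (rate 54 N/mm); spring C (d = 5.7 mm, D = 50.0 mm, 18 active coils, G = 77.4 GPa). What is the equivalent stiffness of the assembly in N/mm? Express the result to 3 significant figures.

k_A = Gd⁴/(8D³N_a) = (78.2×10³)(9.5⁴)/(8·112.0³·15) = 3.778 N/mm
k_C = Gd⁴/(8D³N_a) = (77.4×10³)(5.7⁴)/(8·50.0³·18) = 4.5391 N/mm
Springs A,B series: k_AB = 1/(1/3.778+1/54) = 3.531 N/mm; parallel with C: k_eq = 3.531+4.5391 = 8.0701 N/mm

8.07 N/mm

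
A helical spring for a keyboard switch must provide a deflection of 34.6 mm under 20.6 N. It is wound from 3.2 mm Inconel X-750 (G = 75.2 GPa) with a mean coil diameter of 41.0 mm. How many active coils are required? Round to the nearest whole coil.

Required rate k = F/δ = 20.6/34.6 = 0.59538 N/mm
N_a = Gd⁴/(8D³k) = (75.2×10³ × 3.2⁴)/(8 × 41.0³ × 0.59538)
    = 7.88529e+06 / 328271 = 24.02 → 24 coils

24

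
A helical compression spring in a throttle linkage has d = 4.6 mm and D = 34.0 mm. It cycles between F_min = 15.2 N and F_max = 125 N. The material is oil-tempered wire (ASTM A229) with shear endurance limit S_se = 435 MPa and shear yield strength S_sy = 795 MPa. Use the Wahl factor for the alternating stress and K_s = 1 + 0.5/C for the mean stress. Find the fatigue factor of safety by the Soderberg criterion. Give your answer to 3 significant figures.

4.58

C = D/d = 34.0/4.6 = 7.3913; K_W = (4C−1)/(4C−4)+0.615/C = 1.2006; K_s = 1+0.5/C = 1.0676
F_a = (F_max−F_min)/2 = 54.9 N; F_m = (F_max+F_min)/2 = 70.1 N
τ_a = K_W·8F_aD/(πd³) = 1.2006 × 48.834 = 58.627 MPa
τ_m = K_s·8F_mD/(πd³) = 1.0676 × 62.354 = 66.572 MPa
Soderberg: 1/n_f = τ_a/S_se + τ_m/S_sy = 58.627/435 + 66.572/795 = 0.13478 + 0.08374 = 0.21851
n_f = 1/0.21851 = 4.576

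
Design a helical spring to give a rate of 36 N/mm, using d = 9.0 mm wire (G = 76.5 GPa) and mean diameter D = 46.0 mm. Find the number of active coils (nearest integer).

18

N_a = Gd⁴/(8D³k) = (76.5×10³ × 9.0⁴)/(8 × 46.0³ × 36)
    = 5.01916e+08 / 2.80328e+07 = 17.9 → 18 coils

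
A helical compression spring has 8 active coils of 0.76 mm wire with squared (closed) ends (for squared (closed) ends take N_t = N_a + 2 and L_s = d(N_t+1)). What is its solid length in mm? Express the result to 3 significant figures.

squared (closed) ends: N_t = N_a + 2 = 8 + 2 = 10
L_s = d·(N_t+1) = 0.76 × 11 = 8.36 mm

8.36 mm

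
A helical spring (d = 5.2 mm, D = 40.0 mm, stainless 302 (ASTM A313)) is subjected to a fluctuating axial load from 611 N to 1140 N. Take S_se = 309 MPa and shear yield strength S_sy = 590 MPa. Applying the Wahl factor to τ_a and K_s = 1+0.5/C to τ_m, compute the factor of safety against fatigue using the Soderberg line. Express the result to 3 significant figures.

0.531

C = D/d = 40.0/5.2 = 7.6923; K_W = (4C−1)/(4C−4)+0.615/C = 1.1920; K_s = 1+0.5/C = 1.0650
F_a = (F_max−F_min)/2 = 264.5 N; F_m = (F_max+F_min)/2 = 875.5 N
τ_a = K_W·8F_aD/(πd³) = 1.1920 × 191.61 = 228.4 MPa
τ_m = K_s·8F_mD/(πd³) = 1.0650 × 634.23 = 675.45 MPa
Soderberg: 1/n_f = τ_a/S_se + τ_m/S_sy = 228.4/309 + 675.45/590 = 0.73916 + 1.14484 = 1.884
n_f = 1/1.884 = 0.5308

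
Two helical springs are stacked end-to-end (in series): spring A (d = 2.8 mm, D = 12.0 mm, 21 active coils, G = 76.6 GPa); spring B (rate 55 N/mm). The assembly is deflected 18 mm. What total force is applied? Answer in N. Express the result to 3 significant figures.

225 N

k_A = Gd⁴/(8D³N_a) = (76.6×10³)(2.8⁴)/(8·12.0³·21) = 16.218 N/mm
Series: 1/k_eq = 1/16.218 + 1/55 = 0.07984; k_eq = 12.525 N/mm
F = k_eq·δ = 12.525·18 = 225.45 N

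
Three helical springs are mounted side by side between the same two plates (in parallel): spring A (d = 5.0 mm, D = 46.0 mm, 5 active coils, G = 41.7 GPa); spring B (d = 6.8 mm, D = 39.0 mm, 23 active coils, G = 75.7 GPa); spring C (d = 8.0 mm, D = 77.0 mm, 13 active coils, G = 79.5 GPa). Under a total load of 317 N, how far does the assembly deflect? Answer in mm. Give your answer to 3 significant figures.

11.2 mm

k_A = Gd⁴/(8D³N_a) = (41.7×10³)(5.0⁴)/(8·46.0³·5) = 6.694 N/mm
k_B = Gd⁴/(8D³N_a) = (75.7×10³)(6.8⁴)/(8·39.0³·23) = 14.829 N/mm
k_C = Gd⁴/(8D³N_a) = (79.5×10³)(8.0⁴)/(8·77.0³·13) = 6.8584 N/mm
Parallel: k_eq = 6.694 + 14.829 + 6.8584 = 28.382 N/mm
δ = F/k_eq = 317/28.382 = 11.169 mm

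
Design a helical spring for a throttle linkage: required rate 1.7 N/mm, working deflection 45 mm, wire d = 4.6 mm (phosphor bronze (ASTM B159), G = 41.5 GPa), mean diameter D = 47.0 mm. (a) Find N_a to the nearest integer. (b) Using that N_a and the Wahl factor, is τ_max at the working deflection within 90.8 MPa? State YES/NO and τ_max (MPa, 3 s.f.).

N_a = Gd⁴/(8D³k) = (41.5×10³)(4.6⁴)/(8·47.0³·1.7) = 13.16 → N_a = 13
Actual rate k = Gd⁴/(8D³·13) = 1.7209 N/mm
Working load F = kδ = 1.7209·45 = 77.44 N
C = 47.0/4.6 = 10.2174; K_W = (4C−1)/(4C−4)+0.615/C = 1.1416
τ_max = K_W·8FD/(πd³) = 1.1416·95.22 = 108.7 MPa
τ_max > 90.8 MPa → exceeds allowable

(a) 13 coils; (b) NO, τ_max = 109 MPa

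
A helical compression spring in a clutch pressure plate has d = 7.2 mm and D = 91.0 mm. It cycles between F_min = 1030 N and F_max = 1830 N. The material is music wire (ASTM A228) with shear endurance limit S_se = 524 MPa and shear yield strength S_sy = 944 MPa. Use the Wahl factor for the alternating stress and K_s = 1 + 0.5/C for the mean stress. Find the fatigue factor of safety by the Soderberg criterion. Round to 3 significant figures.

C = D/d = 91.0/7.2 = 12.6389; K_W = (4C−1)/(4C−4)+0.615/C = 1.1131; K_s = 1+0.5/C = 1.0396
F_a = (F_max−F_min)/2 = 400 N; F_m = (F_max+F_min)/2 = 1430 N
τ_a = K_W·8F_aD/(πd³) = 1.1131 × 248.34 = 276.43 MPa
τ_m = K_s·8F_mD/(πd³) = 1.0396 × 887.81 = 922.93 MPa
Soderberg: 1/n_f = τ_a/S_se + τ_m/S_sy = 276.43/524 + 922.93/944 = 0.52753 + 0.97768 = 1.5052
n_f = 1/1.5052 = 0.6644

0.664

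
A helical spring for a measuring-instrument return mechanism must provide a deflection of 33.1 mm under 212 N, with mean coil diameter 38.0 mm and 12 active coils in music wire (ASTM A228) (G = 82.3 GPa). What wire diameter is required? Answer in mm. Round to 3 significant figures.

Required rate k = F/δ = 212/33.1 = 6.4048 N/mm
d = (8D³N_a·k / G)^(1/4) = (8·38.0³·12·6.4048 / (82.3×10³))^0.25
  = (409.95)^0.25 = 4.4997 mm

4.50 mm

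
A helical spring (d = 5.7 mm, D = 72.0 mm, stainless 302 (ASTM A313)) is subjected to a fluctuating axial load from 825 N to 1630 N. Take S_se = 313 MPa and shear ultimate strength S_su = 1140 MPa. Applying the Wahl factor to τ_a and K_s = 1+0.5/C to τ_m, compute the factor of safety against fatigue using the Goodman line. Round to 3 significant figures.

0.396

C = D/d = 72.0/5.7 = 12.6316; K_W = (4C−1)/(4C−4)+0.615/C = 1.1132; K_s = 1+0.5/C = 1.0396
F_a = (F_max−F_min)/2 = 402.5 N; F_m = (F_max+F_min)/2 = 1227.5 N
τ_a = K_W·8F_aD/(πd³) = 1.1132 × 398.49 = 443.58 MPa
τ_m = K_s·8F_mD/(πd³) = 1.0396 × 1215.3 = 1263.4 MPa
Goodman: 1/n_f = τ_a/S_se + τ_m/S_su = 443.58/313 + 1263.4/1140 = 1.41720 + 1.10821 = 2.5254
n_f = 1/2.5254 = 0.396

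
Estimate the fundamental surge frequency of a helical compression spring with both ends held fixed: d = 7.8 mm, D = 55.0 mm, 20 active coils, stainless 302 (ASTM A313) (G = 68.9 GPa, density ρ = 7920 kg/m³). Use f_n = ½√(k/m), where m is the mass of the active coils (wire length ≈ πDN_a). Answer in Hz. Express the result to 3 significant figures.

42.8 Hz

k = Gd⁴/(8D³N_a) = (68.9×10³)(7.8⁴)/(8·55.0³·20) = 9.5805 N/mm = 9580.5 N/m
Wire length L = πDN_a = π·55.0·20 = 3455.8 mm
m = ρ·(πd²/4)·L = 7920 × 47.784×10⁻⁶ m² × 3.4558 m = 1.3078 kg
f_n = ½√(k/m) = 0.5·√(9580.5/1.3078) = 0.5·√(7325.6) = 42.795 Hz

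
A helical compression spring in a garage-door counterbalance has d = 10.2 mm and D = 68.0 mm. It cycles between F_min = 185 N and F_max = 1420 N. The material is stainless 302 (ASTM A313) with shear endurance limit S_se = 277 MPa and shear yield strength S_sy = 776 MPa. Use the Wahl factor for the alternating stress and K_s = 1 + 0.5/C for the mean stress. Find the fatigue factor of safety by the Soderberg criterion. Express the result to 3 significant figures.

C = D/d = 68.0/10.2 = 6.6667; K_W = (4C−1)/(4C−4)+0.615/C = 1.2246; K_s = 1+0.5/C = 1.0750
F_a = (F_max−F_min)/2 = 617.5 N; F_m = (F_max+F_min)/2 = 802.5 N
τ_a = K_W·8F_aD/(πd³) = 1.2246 × 100.76 = 123.39 MPa
τ_m = K_s·8F_mD/(πd³) = 1.0750 × 130.95 = 140.77 MPa
Soderberg: 1/n_f = τ_a/S_se + τ_m/S_sy = 123.39/277 + 140.77/776 = 0.44545 + 0.18140 = 0.62685
n_f = 1/0.62685 = 1.595

1.60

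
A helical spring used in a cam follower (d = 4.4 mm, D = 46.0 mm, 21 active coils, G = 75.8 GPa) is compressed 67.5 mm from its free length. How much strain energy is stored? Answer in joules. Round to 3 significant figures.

3.96 J

k = Gd⁴/(8D³N_a) = (75.8×10³)(4.4⁴)/(8·46.0³·21) = 1.7374 N/mm
U = ½kδ² = 0.5 × 1.7374 × 67.5² = 3958 N·mm = 3.958 J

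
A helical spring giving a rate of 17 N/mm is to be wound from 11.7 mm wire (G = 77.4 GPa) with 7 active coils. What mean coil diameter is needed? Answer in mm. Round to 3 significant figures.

115 mm

D = (Gd⁴/(8N_a·k))^(1/3) = (77.4×10³·11.7⁴/(8·7·17))^(1/3)
  = (1.52352e+06)^(1/3) = 115.0666 mm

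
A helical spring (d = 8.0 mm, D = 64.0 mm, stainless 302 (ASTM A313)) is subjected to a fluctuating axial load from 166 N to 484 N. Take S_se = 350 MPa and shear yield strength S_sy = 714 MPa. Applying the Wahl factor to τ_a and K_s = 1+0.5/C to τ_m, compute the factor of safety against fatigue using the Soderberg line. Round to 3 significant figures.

3.08

C = D/d = 64.0/8.0 = 8.0000; K_W = (4C−1)/(4C−4)+0.615/C = 1.1840; K_s = 1+0.5/C = 1.0625
F_a = (F_max−F_min)/2 = 159 N; F_m = (F_max+F_min)/2 = 325 N
τ_a = K_W·8F_aD/(πd³) = 1.1840 × 50.611 = 59.925 MPa
τ_m = K_s·8F_mD/(πd³) = 1.0625 × 103.45 = 109.92 MPa
Soderberg: 1/n_f = τ_a/S_se + τ_m/S_sy = 59.925/350 + 109.92/714 = 0.17121 + 0.15394 = 0.32516
n_f = 1/0.32516 = 3.075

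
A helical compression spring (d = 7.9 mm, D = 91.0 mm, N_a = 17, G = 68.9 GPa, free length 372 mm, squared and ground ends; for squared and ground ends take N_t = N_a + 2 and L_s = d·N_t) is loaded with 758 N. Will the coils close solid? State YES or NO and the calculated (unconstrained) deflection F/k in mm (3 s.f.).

YES, δ = 289 mm

k = Gd⁴/(8D³N_a) = (68.9×10³)(7.9⁴)/(8·91.0³·17) = 2.6186 N/mm
N_t = 19; L_s = 7.9·19 = 150.1 mm; δ_solid = L₀ − L_s = 372 − 150.1 = 221.9 mm
δ = F/k = 758/2.6186 = 289.47 mm
δ ≥ δ_solid → spring goes solid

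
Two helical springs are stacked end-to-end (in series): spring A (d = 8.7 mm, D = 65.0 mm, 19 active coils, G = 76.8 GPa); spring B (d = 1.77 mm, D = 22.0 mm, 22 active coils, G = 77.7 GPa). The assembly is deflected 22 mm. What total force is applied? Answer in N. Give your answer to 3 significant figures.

k_A = Gd⁴/(8D³N_a) = (76.8×10³)(8.7⁴)/(8·65.0³·19) = 10.54 N/mm
k_B = Gd⁴/(8D³N_a) = (77.7×10³)(1.77⁴)/(8·22.0³·22) = 0.40694 N/mm
Series: 1/k_eq = 1/10.54 + 1/0.40694 = 2.5522; k_eq = 0.39182 N/mm
F = k_eq·δ = 0.39182·22 = 8.6199 N

8.62 N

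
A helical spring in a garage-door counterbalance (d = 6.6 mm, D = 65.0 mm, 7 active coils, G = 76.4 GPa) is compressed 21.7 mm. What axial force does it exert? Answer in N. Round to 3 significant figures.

k = Gd⁴/(8D³N_a) = (76.4×10³)(6.6⁴)/(8·65.0³·7) = 9.4263 N/mm
F = k·δ = 9.4263 × 21.7 = 204.55 N

205 N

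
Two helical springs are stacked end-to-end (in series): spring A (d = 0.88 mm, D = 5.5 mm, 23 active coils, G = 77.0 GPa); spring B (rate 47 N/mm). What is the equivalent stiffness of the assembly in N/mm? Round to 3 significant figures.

1.46 N/mm

k_A = Gd⁴/(8D³N_a) = (77.0×10³)(0.88⁴)/(8·5.5³·23) = 1.5084 N/mm
Series: 1/k_eq = 1/1.5084 + 1/47 = 0.68423; k_eq = 1.4615 N/mm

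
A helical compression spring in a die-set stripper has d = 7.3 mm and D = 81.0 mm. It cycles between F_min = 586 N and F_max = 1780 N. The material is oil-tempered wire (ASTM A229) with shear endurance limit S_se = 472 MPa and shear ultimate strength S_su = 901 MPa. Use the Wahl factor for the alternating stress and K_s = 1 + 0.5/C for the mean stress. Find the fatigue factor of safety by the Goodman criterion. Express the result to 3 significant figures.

C = D/d = 81.0/7.3 = 11.0959; K_W = (4C−1)/(4C−4)+0.615/C = 1.1297; K_s = 1+0.5/C = 1.0451
F_a = (F_max−F_min)/2 = 597 N; F_m = (F_max+F_min)/2 = 1183 N
τ_a = K_W·8F_aD/(πd³) = 1.1297 × 316.54 = 357.6 MPa
τ_m = K_s·8F_mD/(πd³) = 1.0451 × 627.25 = 655.52 MPa
Goodman: 1/n_f = τ_a/S_se + τ_m/S_su = 357.6/472 + 655.52/901 = 0.75763 + 0.72754 = 1.4852
n_f = 1/1.4852 = 0.6733

0.673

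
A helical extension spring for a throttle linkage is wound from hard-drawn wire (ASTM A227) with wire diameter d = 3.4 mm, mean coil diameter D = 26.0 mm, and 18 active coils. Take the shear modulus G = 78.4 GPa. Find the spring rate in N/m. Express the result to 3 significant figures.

4140 N/m

k = Gd⁴/(8D³N_a) = (78.4×10³ × 3.4⁴) / (8 × 26.0³ × 18)
  = 1.04769e+07 / 2.53094e+06 = 4.1395 N/mm = 4139.5 N/m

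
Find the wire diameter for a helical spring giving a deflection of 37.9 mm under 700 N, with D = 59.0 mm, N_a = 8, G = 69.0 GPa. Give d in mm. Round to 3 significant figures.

Required rate k = F/δ = 700/37.9 = 18.47 N/mm
d = (8D³N_a·k / G)^(1/4) = (8·59.0³·8·18.47 / (69.0×10³))^0.25
  = (3518.4)^0.25 = 7.7017 mm

7.70 mm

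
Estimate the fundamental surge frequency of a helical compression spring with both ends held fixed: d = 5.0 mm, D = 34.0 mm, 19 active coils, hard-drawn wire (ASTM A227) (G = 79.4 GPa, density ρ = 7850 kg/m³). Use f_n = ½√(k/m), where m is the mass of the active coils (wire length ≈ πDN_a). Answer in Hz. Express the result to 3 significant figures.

81.5 Hz

k = Gd⁴/(8D³N_a) = (79.4×10³)(5.0⁴)/(8·34.0³·19) = 8.3065 N/mm = 8306.5 N/m
Wire length L = πDN_a = π·34.0·19 = 2029.5 mm
m = ρ·(πd²/4)·L = 7850 × 19.635×10⁻⁶ m² × 2.0295 m = 0.31281 kg
f_n = ½√(k/m) = 0.5·√(8306.5/0.31281) = 0.5·√(26555) = 81.478 Hz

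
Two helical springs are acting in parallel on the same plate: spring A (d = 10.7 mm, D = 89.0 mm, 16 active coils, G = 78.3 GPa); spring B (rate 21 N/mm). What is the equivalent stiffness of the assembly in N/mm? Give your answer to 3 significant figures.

k_A = Gd⁴/(8D³N_a) = (78.3×10³)(10.7⁴)/(8·89.0³·16) = 11.374 N/mm
Parallel: k_eq = 11.374 + 21 = 32.374 N/mm

32.4 N/mm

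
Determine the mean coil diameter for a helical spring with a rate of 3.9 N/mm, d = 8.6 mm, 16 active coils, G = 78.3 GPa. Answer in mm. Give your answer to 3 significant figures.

D = (Gd⁴/(8N_a·k))^(1/3) = (78.3×10³·8.6⁴/(8·16·3.9))^(1/3)
  = (857988)^(1/3) = 95.0226 mm

95.0 mm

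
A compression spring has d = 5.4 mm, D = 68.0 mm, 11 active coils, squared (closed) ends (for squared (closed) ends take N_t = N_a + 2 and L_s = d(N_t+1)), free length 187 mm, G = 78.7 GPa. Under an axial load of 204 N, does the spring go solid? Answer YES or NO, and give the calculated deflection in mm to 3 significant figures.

NO, δ = 84.4 mm

k = Gd⁴/(8D³N_a) = (78.7×10³)(5.4⁴)/(8·68.0³·11) = 2.4185 N/mm
N_t = 13; L_s = 5.4·14 = 75.6 mm; δ_solid = L₀ − L_s = 187 − 75.6 = 111.4 mm
δ = F/k = 204/2.4185 = 84.351 mm
δ < δ_solid → spring does not go solid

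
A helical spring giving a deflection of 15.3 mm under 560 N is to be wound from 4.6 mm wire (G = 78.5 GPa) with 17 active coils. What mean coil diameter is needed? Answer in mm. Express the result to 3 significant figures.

19.2 mm

Required rate k = F/δ = 560/15.3 = 36.601 N/mm
D = (Gd⁴/(8N_a·k))^(1/3) = (78.5×10³·4.6⁴/(8·17·36.601))^(1/3)
  = (7060.99)^(1/3) = 19.1847 mm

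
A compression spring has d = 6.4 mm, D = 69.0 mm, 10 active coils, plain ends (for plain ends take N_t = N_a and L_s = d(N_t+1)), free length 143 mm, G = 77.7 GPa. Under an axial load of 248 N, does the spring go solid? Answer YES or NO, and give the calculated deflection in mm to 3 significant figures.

NO, δ = 50.0 mm

k = Gd⁴/(8D³N_a) = (77.7×10³)(6.4⁴)/(8·69.0³·10) = 4.9603 N/mm
N_t = 10; L_s = 6.4·11 = 70.4 mm; δ_solid = L₀ − L_s = 143 − 70.4 = 72.6 mm
δ = F/k = 248/4.9603 = 49.997 mm
δ < δ_solid → spring does not go solid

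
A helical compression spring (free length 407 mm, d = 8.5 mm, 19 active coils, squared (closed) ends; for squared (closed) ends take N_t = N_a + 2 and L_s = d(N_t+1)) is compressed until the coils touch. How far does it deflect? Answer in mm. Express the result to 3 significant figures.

220 mm

N_t = 21; L_s = 8.5·22 = 187 mm
δ_solid = L₀ − L_s = 407 − 187 = 220 mm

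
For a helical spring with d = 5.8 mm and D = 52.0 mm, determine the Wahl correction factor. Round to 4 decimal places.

C = D/d = 52.0/5.8 = 8.9655
K_W = (4C−1)/(4C−4) + 0.615/C = 34.862/31.862 + 0.0686 = 1.1628

1.1628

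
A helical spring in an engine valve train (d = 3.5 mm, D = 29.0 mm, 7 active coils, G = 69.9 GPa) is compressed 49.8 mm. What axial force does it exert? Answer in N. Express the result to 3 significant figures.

382 N

k = Gd⁴/(8D³N_a) = (69.9×10³)(3.5⁴)/(8·29.0³·7) = 7.6801 N/mm
F = k·δ = 7.6801 × 49.8 = 382.47 N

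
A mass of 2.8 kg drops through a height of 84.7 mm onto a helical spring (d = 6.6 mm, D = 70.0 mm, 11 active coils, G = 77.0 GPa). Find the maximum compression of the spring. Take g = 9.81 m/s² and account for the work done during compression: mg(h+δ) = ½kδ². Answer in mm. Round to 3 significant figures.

37.2 mm

k = Gd⁴/(8D³N_a) = (77.0×10³)(6.6⁴)/(8·70.0³·11) = 4.8405 N/mm
W = mg = 2.8 × 9.81 = 27.468 N
½kδ² − Wδ − Wh = 0 → δ = (W + √(W² + 2kWh))/k
δ = (27.468 + √(754.49 + 22523.2))/4.8405 = (27.468 + 152.57)/4.8405 = 37.194 mm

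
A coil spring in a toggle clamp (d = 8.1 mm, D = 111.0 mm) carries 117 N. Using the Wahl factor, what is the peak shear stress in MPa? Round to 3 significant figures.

68.7 MPa

Spring index C = D/d = 111.0/8.1 = 13.7037
K_W = (4C−1)/(4C−4) + 0.615/C = 53.815/50.815 + 0.0449 = 1.1039
τ₀ = 8FD/(πd³) = 8·117·111.0/(π·8.1³) = 103896/1669.6 = 62.229 MPa
τ_max = K·τ₀ = 1.1039 × 62.229 = 68.696 MPa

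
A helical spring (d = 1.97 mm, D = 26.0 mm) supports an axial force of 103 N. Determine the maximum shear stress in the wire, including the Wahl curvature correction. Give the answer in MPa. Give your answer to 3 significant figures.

988 MPa

Spring index C = D/d = 26.0/1.97 = 13.1980
K_W = (4C−1)/(4C−4) + 0.615/C = 51.792/48.792 + 0.0466 = 1.1081
τ₀ = 8FD/(πd³) = 8·103·26.0/(π·1.97³) = 21424/24.019 = 891.97 MPa
τ_max = K·τ₀ = 1.1081 × 891.97 = 988.38 MPa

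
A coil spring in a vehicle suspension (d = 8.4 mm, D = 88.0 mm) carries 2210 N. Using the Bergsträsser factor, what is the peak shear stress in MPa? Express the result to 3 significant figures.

Spring index C = D/d = 88.0/8.4 = 10.4762
K_B = (4C+2)/(4C−3) = 43.905/38.905 = 1.1285
τ₀ = 8FD/(πd³) = 8·2210·88.0/(π·8.4³) = 1.55584e+06/1862 = 835.56 MPa
τ_max = K·τ₀ = 1.1285 × 835.56 = 942.94 MPa

943 MPa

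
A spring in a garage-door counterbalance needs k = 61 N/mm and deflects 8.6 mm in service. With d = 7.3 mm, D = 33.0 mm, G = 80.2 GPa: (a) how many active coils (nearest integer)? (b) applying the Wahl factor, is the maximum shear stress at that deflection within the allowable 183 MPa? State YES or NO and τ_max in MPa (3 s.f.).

N_a = Gd⁴/(8D³k) = (80.2×10³)(7.3⁴)/(8·33.0³·61) = 12.99 → N_a = 13
Actual rate k = Gd⁴/(8D³·13) = 60.938 N/mm
Working load F = kδ = 60.938·8.6 = 524.07 N
C = 33.0/7.3 = 4.5205; K_W = (4C−1)/(4C−4)+0.615/C = 1.3491
τ_max = K_W·8FD/(πd³) = 1.3491·113.21 = 152.73 MPa
τ_max ≤ 183 MPa → acceptable

(a) 13 coils; (b) YES, τ_max = 153 MPa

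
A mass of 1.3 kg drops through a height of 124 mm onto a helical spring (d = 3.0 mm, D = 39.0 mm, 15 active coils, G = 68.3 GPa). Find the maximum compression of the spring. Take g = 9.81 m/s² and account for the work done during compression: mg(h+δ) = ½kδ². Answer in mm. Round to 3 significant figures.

82.3 mm

k = Gd⁴/(8D³N_a) = (68.3×10³)(3.0⁴)/(8·39.0³·15) = 0.7772 N/mm
W = mg = 1.3 × 9.81 = 12.753 N
½kδ² − Wδ − Wh = 0 → δ = (W + √(W² + 2kWh))/k
δ = (12.753 + √(162.64 + 2458.07))/0.7772 = (12.753 + 51.193)/0.7772 = 82.278 mm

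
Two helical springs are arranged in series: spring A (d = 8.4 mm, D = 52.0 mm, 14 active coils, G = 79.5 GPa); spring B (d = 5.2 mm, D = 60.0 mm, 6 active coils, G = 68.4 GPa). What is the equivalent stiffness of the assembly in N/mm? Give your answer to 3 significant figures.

k_A = Gd⁴/(8D³N_a) = (79.5×10³)(8.4⁴)/(8·52.0³·14) = 25.134 N/mm
k_B = Gd⁴/(8D³N_a) = (68.4×10³)(5.2⁴)/(8·60.0³·6) = 4.8236 N/mm
Series: 1/k_eq = 1/25.134 + 1/4.8236 = 0.2471; k_eq = 4.0469 N/mm

4.05 N/mm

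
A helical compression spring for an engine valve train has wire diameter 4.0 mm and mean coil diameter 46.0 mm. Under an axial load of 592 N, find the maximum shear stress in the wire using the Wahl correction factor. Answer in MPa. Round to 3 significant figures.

Spring index C = D/d = 46.0/4.0 = 11.5000
K_W = (4C−1)/(4C−4) + 0.615/C = 45.000/42.000 + 0.0535 = 1.1249
τ₀ = 8FD/(πd³) = 8·592·46.0/(π·4.0³) = 217856/201.06 = 1083.5 MPa
τ_max = K·τ₀ = 1.1249 × 1083.5 = 1218.9 MPa

1220 MPa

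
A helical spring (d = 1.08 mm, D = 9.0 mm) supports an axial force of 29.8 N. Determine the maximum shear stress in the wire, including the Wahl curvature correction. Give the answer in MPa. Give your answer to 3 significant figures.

638 MPa

Spring index C = D/d = 9.0/1.08 = 8.3333
K_W = (4C−1)/(4C−4) + 0.615/C = 32.333/29.333 + 0.0738 = 1.1761
τ₀ = 8FD/(πd³) = 8·29.8·9.0/(π·1.08³) = 2145.6/3.9575 = 542.16 MPa
τ_max = K·τ₀ = 1.1761 × 542.16 = 637.62 MPa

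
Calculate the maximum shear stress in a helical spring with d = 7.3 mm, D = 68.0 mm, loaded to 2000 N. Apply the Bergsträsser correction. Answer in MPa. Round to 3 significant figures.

Spring index C = D/d = 68.0/7.3 = 9.3151
K_B = (4C+2)/(4C−3) = 39.260/34.260 = 1.1459
τ₀ = 8FD/(πd³) = 8·2000·68.0/(π·7.3³) = 1.088e+06/1222.1 = 890.25 MPa
τ_max = K·τ₀ = 1.1459 × 890.25 = 1020.2 MPa

1020 MPa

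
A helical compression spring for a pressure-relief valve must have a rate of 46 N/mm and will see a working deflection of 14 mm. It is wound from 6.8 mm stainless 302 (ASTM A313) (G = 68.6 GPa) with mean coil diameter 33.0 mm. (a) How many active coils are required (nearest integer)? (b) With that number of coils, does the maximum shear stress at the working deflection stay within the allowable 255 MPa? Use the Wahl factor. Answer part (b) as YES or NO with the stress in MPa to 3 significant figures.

N_a = Gd⁴/(8D³k) = (68.6×10³)(6.8⁴)/(8·33.0³·46) = 11.09 → N_a = 11
Actual rate k = Gd⁴/(8D³·11) = 46.38 N/mm
Working load F = kδ = 46.38·14 = 649.33 N
C = 33.0/6.8 = 4.8529; K_W = (4C−1)/(4C−4)+0.615/C = 1.3214
τ_max = K_W·8FD/(πd³) = 1.3214·173.54 = 229.31 MPa
τ_max ≤ 255 MPa → acceptable

(a) 11 coils; (b) YES, τ_max = 229 MPa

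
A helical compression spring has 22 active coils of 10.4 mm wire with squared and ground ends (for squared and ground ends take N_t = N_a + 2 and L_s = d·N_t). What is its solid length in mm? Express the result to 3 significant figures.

250 mm

squared and ground ends: N_t = N_a + 2 = 22 + 2 = 24
L_s = d·N_t = 10.4 × 24 = 249.6 mm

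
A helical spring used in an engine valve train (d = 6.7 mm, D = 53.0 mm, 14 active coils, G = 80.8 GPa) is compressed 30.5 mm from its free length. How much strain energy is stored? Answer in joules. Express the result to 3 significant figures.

4.54 J

k = Gd⁴/(8D³N_a) = (80.8×10³)(6.7⁴)/(8·53.0³·14) = 9.7648 N/mm
U = ½kδ² = 0.5 × 9.7648 × 30.5² = 4541.9 N·mm = 4.5419 J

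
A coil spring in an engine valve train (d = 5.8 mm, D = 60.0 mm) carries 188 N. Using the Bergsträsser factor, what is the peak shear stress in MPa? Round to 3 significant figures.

166 MPa

Spring index C = D/d = 60.0/5.8 = 10.3448
K_B = (4C+2)/(4C−3) = 43.379/38.379 = 1.1303
τ₀ = 8FD/(πd³) = 8·188·60.0/(π·5.8³) = 90240/612.96 = 147.22 MPa
τ_max = K·τ₀ = 1.1303 × 147.22 = 166.4 MPa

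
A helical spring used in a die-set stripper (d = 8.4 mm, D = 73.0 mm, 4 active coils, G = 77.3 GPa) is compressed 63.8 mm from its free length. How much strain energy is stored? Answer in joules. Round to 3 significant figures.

62.9 J

k = Gd⁴/(8D³N_a) = (77.3×10³)(8.4⁴)/(8·73.0³·4) = 30.916 N/mm
U = ½kδ² = 0.5 × 30.916 × 63.8² = 62920 N·mm = 62.92 J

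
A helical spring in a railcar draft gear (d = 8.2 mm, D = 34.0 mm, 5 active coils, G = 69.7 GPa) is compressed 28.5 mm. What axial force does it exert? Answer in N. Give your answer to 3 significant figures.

k = Gd⁴/(8D³N_a) = (69.7×10³)(8.2⁴)/(8·34.0³·5) = 200.44 N/mm
F = k·δ = 200.44 × 28.5 = 5712.6 N

5710 N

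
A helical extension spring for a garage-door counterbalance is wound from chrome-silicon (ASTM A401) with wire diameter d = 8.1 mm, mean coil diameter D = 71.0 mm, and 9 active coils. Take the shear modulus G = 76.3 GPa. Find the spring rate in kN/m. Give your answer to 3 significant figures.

12.7 kN/m

k = Gd⁴/(8D³N_a) = (76.3×10³ × 8.1⁴) / (8 × 71.0³ × 9)
  = 3.28446e+08 / 2.57696e+07 = 12.746 N/mm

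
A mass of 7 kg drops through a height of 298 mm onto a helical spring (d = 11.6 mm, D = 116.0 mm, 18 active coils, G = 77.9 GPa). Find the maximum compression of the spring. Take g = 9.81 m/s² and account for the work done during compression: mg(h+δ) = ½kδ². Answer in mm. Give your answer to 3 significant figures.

92.4 mm

k = Gd⁴/(8D³N_a) = (77.9×10³)(11.6⁴)/(8·116.0³·18) = 6.2753 N/mm
W = mg = 7 × 9.81 = 68.67 N
½kδ² − Wδ − Wh = 0 → δ = (W + √(W² + 2kWh))/k
δ = (68.67 + √(4715.6 + 256830))/6.2753 = (68.67 + 511.42)/6.2753 = 92.44 mm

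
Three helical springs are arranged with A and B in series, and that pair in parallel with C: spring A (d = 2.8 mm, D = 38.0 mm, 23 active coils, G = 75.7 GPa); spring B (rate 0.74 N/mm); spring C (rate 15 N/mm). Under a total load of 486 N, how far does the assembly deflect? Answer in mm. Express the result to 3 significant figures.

k_A = Gd⁴/(8D³N_a) = (75.7×10³)(2.8⁴)/(8·38.0³·23) = 0.46085 N/mm
Springs A,B series: k_AB = 1/(1/0.46085+1/0.74) = 0.28399 N/mm; parallel with C: k_eq = 0.28399+15 = 15.284 N/mm
δ = F/k_eq = 486/15.284 = 31.798 mm

31.8 mm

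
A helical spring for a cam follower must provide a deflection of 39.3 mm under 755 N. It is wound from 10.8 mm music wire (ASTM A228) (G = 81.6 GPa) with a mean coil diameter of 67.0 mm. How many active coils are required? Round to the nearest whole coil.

Required rate k = F/δ = 755/39.3 = 19.211 N/mm
N_a = Gd⁴/(8D³k) = (81.6×10³ × 10.8⁴)/(8 × 67.0³ × 19.211)
    = 1.11016e+09 / 4.62241e+07 = 24.02 → 24 coils

24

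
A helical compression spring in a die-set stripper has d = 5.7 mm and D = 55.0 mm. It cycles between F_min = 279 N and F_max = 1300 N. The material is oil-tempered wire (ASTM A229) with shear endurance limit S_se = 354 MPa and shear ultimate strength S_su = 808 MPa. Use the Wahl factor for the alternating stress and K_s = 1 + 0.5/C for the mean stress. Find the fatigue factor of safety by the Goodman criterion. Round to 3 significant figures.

C = D/d = 55.0/5.7 = 9.6491; K_W = (4C−1)/(4C−4)+0.615/C = 1.1505; K_s = 1+0.5/C = 1.0518
F_a = (F_max−F_min)/2 = 510.5 N; F_m = (F_max+F_min)/2 = 789.5 N
τ_a = K_W·8F_aD/(πd³) = 1.1505 × 386.08 = 444.16 MPa
τ_m = K_s·8F_mD/(πd³) = 1.0518 × 597.08 = 628.02 MPa
Goodman: 1/n_f = τ_a/S_se + τ_m/S_su = 444.16/354 + 628.02/808 = 1.25470 + 0.77725 = 2.0319
n_f = 1/2.0319 = 0.4921

0.492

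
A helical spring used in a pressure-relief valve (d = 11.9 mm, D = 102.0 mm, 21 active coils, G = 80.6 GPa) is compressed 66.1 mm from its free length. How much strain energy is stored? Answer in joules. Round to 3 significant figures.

19.8 J

k = Gd⁴/(8D³N_a) = (80.6×10³)(11.9⁴)/(8·102.0³·21) = 9.0659 N/mm
U = ½kδ² = 0.5 × 9.0659 × 66.1² = 19806 N·mm = 19.806 J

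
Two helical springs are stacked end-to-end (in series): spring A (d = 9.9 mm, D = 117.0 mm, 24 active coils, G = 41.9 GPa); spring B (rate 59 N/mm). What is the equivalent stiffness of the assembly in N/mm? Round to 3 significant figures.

1.28 N/mm

k_A = Gd⁴/(8D³N_a) = (41.9×10³)(9.9⁴)/(8·117.0³·24) = 1.3089 N/mm
Series: 1/k_eq = 1/1.3089 + 1/59 = 0.78097; k_eq = 1.2805 N/mm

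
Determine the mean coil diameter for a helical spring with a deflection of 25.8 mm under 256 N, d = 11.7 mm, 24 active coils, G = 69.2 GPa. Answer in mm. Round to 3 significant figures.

Required rate k = F/δ = 256/25.8 = 9.9225 N/mm
D = (Gd⁴/(8N_a·k))^(1/3) = (69.2×10³·11.7⁴/(8·24·9.9225))^(1/3)
  = (680657)^(1/3) = 87.9649 mm

88.0 mm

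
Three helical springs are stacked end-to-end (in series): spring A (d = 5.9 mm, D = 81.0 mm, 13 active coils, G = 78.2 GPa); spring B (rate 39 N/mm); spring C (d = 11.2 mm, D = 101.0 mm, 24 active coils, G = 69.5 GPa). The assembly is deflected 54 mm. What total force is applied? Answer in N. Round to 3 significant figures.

68.4 N

k_A = Gd⁴/(8D³N_a) = (78.2×10³)(5.9⁴)/(8·81.0³·13) = 1.7145 N/mm
k_C = Gd⁴/(8D³N_a) = (69.5×10³)(11.2⁴)/(8·101.0³·24) = 5.5283 N/mm
Series: 1/k_eq = 1/1.7145 + 1/39 + 1/5.5283 = 0.7898; k_eq = 1.2661 N/mm
F = k_eq·δ = 1.2661·54 = 68.371 N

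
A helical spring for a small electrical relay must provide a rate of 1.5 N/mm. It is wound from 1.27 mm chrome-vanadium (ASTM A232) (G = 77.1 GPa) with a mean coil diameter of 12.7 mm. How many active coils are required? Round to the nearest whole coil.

N_a = Gd⁴/(8D³k) = (77.1×10³ × 1.27⁴)/(8 × 12.7³ × 1.5)
    = 200572 / 24580.6 = 8.16 → 8 coils

8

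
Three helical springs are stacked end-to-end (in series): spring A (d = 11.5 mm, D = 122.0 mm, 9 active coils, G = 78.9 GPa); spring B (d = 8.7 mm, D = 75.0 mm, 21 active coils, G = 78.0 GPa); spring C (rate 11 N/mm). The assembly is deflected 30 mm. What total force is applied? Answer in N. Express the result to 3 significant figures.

87.1 N

k_A = Gd⁴/(8D³N_a) = (78.9×10³)(11.5⁴)/(8·122.0³·9) = 10.555 N/mm
k_B = Gd⁴/(8D³N_a) = (78.0×10³)(8.7⁴)/(8·75.0³·21) = 6.3049 N/mm
Series: 1/k_eq = 1/10.555 + 1/6.3049 + 1/11 = 0.34426; k_eq = 2.9048 N/mm
F = k_eq·δ = 2.9048·30 = 87.144 N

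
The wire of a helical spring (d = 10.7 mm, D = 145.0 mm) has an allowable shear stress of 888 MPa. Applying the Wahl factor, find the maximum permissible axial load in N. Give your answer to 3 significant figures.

C = D/d = 145.0/10.7 = 13.5514
K_W = (4C−1)/(4C−4) + 0.615/C = 53.206/50.206 + 0.0454 = 1.1051
τ_max = K·8FD/(πd³) → F_max = τ_allow·πd³/(8DK)
F_max = 888·π·10.7³/(8·145.0·1.1051) = 3.4175e+06/1282 = 2665.9 N

2670 N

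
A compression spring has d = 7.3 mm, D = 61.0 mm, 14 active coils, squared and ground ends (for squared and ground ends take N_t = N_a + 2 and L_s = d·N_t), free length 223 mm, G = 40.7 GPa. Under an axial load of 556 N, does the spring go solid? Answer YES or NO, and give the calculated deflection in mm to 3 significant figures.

k = Gd⁴/(8D³N_a) = (40.7×10³)(7.3⁴)/(8·61.0³·14) = 4.5465 N/mm
N_t = 16; L_s = 7.3·16 = 116.8 mm; δ_solid = L₀ − L_s = 223 − 116.8 = 106.2 mm
δ = F/k = 556/4.5465 = 122.29 mm
δ ≥ δ_solid → spring goes solid

YES, δ = 122 mm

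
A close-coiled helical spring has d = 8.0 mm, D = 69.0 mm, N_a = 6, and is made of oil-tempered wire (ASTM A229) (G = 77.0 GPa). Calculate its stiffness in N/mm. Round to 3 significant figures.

20.0 N/mm

k = Gd⁴/(8D³N_a) = (77.0×10³ × 8.0⁴) / (8 × 69.0³ × 6)
  = 3.15392e+08 / 1.57684e+07 = 20.001 N/mm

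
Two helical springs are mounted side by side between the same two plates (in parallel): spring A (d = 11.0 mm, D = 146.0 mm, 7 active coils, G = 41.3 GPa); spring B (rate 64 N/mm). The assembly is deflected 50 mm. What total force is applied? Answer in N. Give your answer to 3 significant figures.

k_A = Gd⁴/(8D³N_a) = (41.3×10³)(11.0⁴)/(8·146.0³·7) = 3.4696 N/mm
Parallel: k_eq = 3.4696 + 64 = 67.47 N/mm
F = k_eq·δ = 67.47·50 = 3373.5 N

3370 N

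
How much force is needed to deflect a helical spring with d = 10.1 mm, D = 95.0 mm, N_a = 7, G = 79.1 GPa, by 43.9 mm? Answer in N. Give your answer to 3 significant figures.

753 N

k = Gd⁴/(8D³N_a) = (79.1×10³)(10.1⁴)/(8·95.0³·7) = 17.144 N/mm
F = k·δ = 17.144 × 43.9 = 752.61 N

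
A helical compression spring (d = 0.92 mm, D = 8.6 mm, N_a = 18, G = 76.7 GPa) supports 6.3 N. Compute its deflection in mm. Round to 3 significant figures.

10.5 mm

k = Gd⁴/(8D³N_a) = (76.7×10³)(0.92⁴)/(8·8.6³·18) = 0.59991 N/mm
δ = F/k = 6.3 / 0.59991 = 10.502 mm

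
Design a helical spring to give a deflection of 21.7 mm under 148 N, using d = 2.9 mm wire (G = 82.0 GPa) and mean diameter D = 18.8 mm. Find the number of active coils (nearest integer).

Required rate k = F/δ = 148/21.7 = 6.8203 N/mm
N_a = Gd⁴/(8D³k) = (82.0×10³ × 2.9⁴)/(8 × 18.8³ × 6.8203)
    = 5.7997e+06 / 362548 = 16 → 16 coils

16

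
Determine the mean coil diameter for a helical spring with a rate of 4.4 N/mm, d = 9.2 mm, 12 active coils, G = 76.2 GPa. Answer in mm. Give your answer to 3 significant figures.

D = (Gd⁴/(8N_a·k))^(1/3) = (76.2×10³·9.2⁴/(8·12·4.4))^(1/3)
  = (1.29236e+06)^(1/3) = 108.9250 mm

109 mm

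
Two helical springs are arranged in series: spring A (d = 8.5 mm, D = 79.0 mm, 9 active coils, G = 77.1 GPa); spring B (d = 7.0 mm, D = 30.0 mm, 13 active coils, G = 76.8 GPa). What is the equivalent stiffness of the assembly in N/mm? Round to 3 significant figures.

9.67 N/mm

k_A = Gd⁴/(8D³N_a) = (77.1×10³)(8.5⁴)/(8·79.0³·9) = 11.337 N/mm
k_B = Gd⁴/(8D³N_a) = (76.8×10³)(7.0⁴)/(8·30.0³·13) = 65.668 N/mm
Series: 1/k_eq = 1/11.337 + 1/65.668 = 0.10343; k_eq = 9.6683 N/mm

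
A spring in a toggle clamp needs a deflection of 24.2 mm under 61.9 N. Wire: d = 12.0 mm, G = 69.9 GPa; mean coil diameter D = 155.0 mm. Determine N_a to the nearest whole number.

Required rate k = F/δ = 61.9/24.2 = 2.5579 N/mm
N_a = Gd⁴/(8D³k) = (69.9×10³ × 12.0⁴)/(8 × 155.0³ × 2.5579)
    = 1.44945e+09 / 7.62009e+07 = 19.02 → 19 coils

19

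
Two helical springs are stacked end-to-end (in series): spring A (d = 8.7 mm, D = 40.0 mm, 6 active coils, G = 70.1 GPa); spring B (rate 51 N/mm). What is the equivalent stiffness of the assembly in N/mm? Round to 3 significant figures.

36.7 N/mm

k_A = Gd⁴/(8D³N_a) = (70.1×10³)(8.7⁴)/(8·40.0³·6) = 130.73 N/mm
Series: 1/k_eq = 1/130.73 + 1/51 = 0.027257; k_eq = 36.688 N/mm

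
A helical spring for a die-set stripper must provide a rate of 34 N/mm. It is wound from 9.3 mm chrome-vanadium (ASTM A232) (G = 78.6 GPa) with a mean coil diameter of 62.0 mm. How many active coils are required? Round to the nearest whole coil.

9

N_a = Gd⁴/(8D³k) = (78.6×10³ × 9.3⁴)/(8 × 62.0³ × 34)
    = 5.87969e+08 / 6.48252e+07 = 9.07 → 9 coils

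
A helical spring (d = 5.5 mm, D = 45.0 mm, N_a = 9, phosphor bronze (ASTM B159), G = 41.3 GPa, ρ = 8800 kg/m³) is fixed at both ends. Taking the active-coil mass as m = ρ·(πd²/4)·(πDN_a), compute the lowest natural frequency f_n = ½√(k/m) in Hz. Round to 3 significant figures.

k = Gd⁴/(8D³N_a) = (41.3×10³)(5.5⁴)/(8·45.0³·9) = 5.7601 N/mm = 5760.1 N/m
Wire length L = πDN_a = π·45.0·9 = 1272.3 mm
m = ρ·(πd²/4)·L = 8800 × 23.758×10⁻⁶ m² × 1.2723 m = 0.26601 kg
f_n = ½√(k/m) = 0.5·√(5760.1/0.26601) = 0.5·√(21653) = 73.576 Hz

73.6 Hz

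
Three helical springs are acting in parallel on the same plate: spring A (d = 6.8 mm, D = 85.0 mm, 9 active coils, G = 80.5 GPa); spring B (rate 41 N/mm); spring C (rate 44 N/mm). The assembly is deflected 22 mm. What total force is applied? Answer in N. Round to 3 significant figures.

k_A = Gd⁴/(8D³N_a) = (80.5×10³)(6.8⁴)/(8·85.0³·9) = 3.8926 N/mm
Parallel: k_eq = 3.8926 + 41 + 44 = 88.893 N/mm
F = k_eq·δ = 88.893·22 = 1955.6 N

1960 N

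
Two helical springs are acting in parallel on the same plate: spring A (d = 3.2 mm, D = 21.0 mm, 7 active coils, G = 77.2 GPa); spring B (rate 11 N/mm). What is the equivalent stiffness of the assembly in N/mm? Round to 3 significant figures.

k_A = Gd⁴/(8D³N_a) = (77.2×10³)(3.2⁴)/(8·21.0³·7) = 15.609 N/mm
Parallel: k_eq = 15.609 + 11 = 26.609 N/mm

26.6 N/mm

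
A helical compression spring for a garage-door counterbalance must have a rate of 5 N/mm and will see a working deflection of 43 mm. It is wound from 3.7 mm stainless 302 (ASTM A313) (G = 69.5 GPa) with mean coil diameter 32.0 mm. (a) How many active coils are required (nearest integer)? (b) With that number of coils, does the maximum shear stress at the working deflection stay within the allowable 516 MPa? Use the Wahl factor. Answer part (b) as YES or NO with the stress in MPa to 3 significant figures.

N_a = Gd⁴/(8D³k) = (69.5×10³)(3.7⁴)/(8·32.0³·5) = 9.938 → N_a = 10
Actual rate k = Gd⁴/(8D³·10) = 4.9688 N/mm
Working load F = kδ = 4.9688·43 = 213.66 N
C = 32.0/3.7 = 8.6486; K_W = (4C−1)/(4C−4)+0.615/C = 1.1692
τ_max = K_W·8FD/(πd³) = 1.1692·343.72 = 401.87 MPa
τ_max ≤ 516 MPa → acceptable

(a) 10 coils; (b) YES, τ_max = 402 MPa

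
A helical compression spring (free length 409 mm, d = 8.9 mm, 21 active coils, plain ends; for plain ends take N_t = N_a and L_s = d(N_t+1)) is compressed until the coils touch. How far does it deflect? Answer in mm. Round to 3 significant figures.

N_t = 21; L_s = 8.9·22 = 195.8 mm
δ_solid = L₀ − L_s = 409 − 195.8 = 213.2 mm

213 mm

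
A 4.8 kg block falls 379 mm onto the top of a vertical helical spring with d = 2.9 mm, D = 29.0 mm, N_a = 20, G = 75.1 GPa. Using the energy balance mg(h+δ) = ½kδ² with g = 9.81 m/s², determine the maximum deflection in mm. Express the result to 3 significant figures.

k = Gd⁴/(8D³N_a) = (75.1×10³)(2.9⁴)/(8·29.0³·20) = 1.3612 N/mm
W = mg = 4.8 × 9.81 = 47.088 N
½kδ² − Wδ − Wh = 0 → δ = (W + √(W² + 2kWh))/k
δ = (47.088 + √(2217.3 + 48584.5))/1.3612 = (47.088 + 225.39)/1.3612 = 200.18 mm

200 mm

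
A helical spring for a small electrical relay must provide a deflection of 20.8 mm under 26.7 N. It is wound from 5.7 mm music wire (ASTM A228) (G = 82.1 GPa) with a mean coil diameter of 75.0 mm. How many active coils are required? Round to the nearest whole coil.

20

Required rate k = F/δ = 26.7/20.8 = 1.2837 N/mm
N_a = Gd⁴/(8D³k) = (82.1×10³ × 5.7⁴)/(8 × 75.0³ × 1.2837)
    = 8.66648e+07 / 4.33233e+06 = 20 → 20 coils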